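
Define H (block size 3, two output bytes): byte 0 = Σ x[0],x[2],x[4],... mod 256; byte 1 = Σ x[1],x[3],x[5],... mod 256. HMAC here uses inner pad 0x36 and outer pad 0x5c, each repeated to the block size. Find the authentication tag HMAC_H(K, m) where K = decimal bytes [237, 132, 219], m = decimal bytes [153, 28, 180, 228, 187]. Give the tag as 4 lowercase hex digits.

f2a0

Key decimal bytes [237, 132, 219] = ed 84 db is exactly B = 3 bytes: K' = ed 84 db.
K' ⊕ ipad = db b2 ed.  K' ⊕ opad = b1 d8 87.
Inner input = (K'⊕ipad) ∥ m = db b2 ed ∥ 99 1c b4 e4 bb.
Inner hash: even-index sum = 712 mod 256 = 200; odd-index sum = 698 mod 256 = 186 → c8 ba.
Outer input = (K'⊕opad) ∥ inner = b1 d8 87 ∥ c8 ba.
Outer hash (tag): even-index sum = 498 mod 256 = 242; odd-index sum = 416 mod 256 = 160 → f2 a0.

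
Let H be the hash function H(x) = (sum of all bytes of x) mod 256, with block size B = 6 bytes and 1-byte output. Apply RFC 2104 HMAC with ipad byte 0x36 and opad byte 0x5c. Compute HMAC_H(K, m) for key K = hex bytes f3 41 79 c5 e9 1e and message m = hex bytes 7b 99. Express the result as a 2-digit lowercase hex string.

1a

Key hex bytes f3 41 79 c5 e9 1e is exactly B = 6 bytes: K' = f3 41 79 c5 e9 1e.
K' ⊕ ipad = c5 77 4f f3 df 28.  K' ⊕ opad = af 1d 25 99 b5 42.
Inner input = (K'⊕ipad) ∥ m = c5 77 4f f3 df 28 ∥ 7b 99.
Inner hash: sum = 197+119+79+243+223+40+123+153 = 1177; mod 256 = 153 → 99.
Outer input = (K'⊕opad) ∥ inner = af 1d 25 99 b5 42 ∥ 99.
Outer hash (tag): sum = 175+29+37+153+181+66+153 = 794; mod 256 = 26 → 1a.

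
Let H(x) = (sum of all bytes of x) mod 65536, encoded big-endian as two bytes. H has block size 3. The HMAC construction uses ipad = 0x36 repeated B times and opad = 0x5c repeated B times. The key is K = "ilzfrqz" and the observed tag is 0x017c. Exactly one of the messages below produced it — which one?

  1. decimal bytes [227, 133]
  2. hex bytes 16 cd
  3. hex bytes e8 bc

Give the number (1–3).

2

Key "ilzfrqz" = 69 6c 7a 66 72 71 7a is 7 bytes > B = 3, so hash it first: H(key) = 03 12, then zero-pad to 3 bytes: K' = 03 12 00.
K' ⊕ ipad = 35 24 36; K' ⊕ opad = 5f 4e 5c.
m1: inner = H(35 24 36 e3 85) = 01 f7; tag = H(5f 4e 5c 01 f7) = 0201
m2: inner = H(35 24 36 16 cd) = 01 72; tag = H(5f 4e 5c 01 72) = 017c ← matches
m3: inner = H(35 24 36 e8 bc) = 02 33; tag = H(5f 4e 5c 02 33) = 013e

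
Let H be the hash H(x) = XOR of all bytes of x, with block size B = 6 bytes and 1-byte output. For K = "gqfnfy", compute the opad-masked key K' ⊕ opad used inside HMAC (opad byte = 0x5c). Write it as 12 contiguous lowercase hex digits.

Key "gqfnfy" = 67 71 66 6e 66 79 is exactly B = 6 bytes: K' = 67 71 66 6e 66 79.
XOR each byte with 0x5c: 67⊕5c=3b, 71⊕5c=2d, 66⊕5c=3a, 6e⊕5c=32, 66⊕5c=3a, 79⊕5c=25.

3b2d3a323a25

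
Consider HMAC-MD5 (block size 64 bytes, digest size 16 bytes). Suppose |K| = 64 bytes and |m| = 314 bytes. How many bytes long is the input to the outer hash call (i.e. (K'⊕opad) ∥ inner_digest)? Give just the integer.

80

Key is 64 ≤ 64 bytes, zero-padded: |K'| = 64.
Outer input = (K'⊕opad) ∥ H(inner) → 64 + 16 = 80 bytes.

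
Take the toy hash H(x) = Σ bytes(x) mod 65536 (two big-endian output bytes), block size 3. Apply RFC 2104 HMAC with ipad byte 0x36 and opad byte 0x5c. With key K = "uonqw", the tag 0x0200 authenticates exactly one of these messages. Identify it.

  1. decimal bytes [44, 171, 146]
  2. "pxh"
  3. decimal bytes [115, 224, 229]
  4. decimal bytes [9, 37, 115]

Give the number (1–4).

1

Key "uonqw" = 75 6f 6e 71 77 is 5 bytes > B = 3, so hash it first: H(key) = 02 3a, then zero-pad to 3 bytes: K' = 02 3a 00.
K' ⊕ ipad = 34 0c 36; K' ⊕ opad = 5e 66 5c.
m1: inner = H(34 0c 36 2c ab 92) = 01 df; tag = H(5e 66 5c 01 df) = 0200 ← matches
m2: inner = H(34 0c 36 70 78 68) = 01 c6; tag = H(5e 66 5c 01 c6) = 01e7
m3: inner = H(34 0c 36 73 e0 e5) = 02 ae; tag = H(5e 66 5c 02 ae) = 01d0
m4: inner = H(34 0c 36 09 25 73) = 01 17; tag = H(5e 66 5c 01 17) = 0138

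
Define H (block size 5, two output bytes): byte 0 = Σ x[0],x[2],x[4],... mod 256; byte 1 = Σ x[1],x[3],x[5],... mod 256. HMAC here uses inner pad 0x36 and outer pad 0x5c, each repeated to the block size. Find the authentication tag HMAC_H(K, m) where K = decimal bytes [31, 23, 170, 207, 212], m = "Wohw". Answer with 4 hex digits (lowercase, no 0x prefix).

Key decimal bytes [31, 23, 170, 207, 212] = 1f 17 aa cf d4 is exactly B = 5 bytes: K' = 1f 17 aa cf d4.
K' ⊕ ipad = 29 21 9c f9 e2.  K' ⊕ opad = 43 4b f6 93 88.
Inner input = (K'⊕ipad) ∥ m = 29 21 9c f9 e2 ∥ 57 6f 68 77.
Inner hash: even-index sum = 653 mod 256 = 141; odd-index sum = 473 mod 256 = 217 → 8d d9.
Outer input = (K'⊕opad) ∥ inner = 43 4b f6 93 88 ∥ 8d d9.
Outer hash (tag): even-index sum = 666 mod 256 = 154; odd-index sum = 363 mod 256 = 107 → 9a 6b.

9a6b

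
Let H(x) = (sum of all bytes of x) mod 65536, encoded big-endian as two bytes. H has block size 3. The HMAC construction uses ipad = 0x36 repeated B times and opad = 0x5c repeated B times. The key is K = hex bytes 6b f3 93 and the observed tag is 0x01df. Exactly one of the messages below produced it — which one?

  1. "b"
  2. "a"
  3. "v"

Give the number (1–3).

2

Key hex bytes 6b f3 93 is exactly B = 3 bytes: K' = 6b f3 93.
K' ⊕ ipad = 5d c5 a5; K' ⊕ opad = 37 af cf.
m1: inner = H(5d c5 a5 62) = 02 29; tag = H(37 af cf 02 29) = 01e0
m2: inner = H(5d c5 a5 61) = 02 28; tag = H(37 af cf 02 28) = 01df ← matches
m3: inner = H(5d c5 a5 76) = 02 3d; tag = H(37 af cf 02 3d) = 01f4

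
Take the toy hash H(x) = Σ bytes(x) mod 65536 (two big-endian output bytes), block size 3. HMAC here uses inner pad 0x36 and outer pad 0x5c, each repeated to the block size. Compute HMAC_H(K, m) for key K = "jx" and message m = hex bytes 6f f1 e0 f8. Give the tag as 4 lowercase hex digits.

Key "jx" = 6a 78 is 2 bytes ≤ B = 3; zero-pad to 3 bytes: K' = 6a 78 00.
K' ⊕ ipad = 5c 4e 36.  K' ⊕ opad = 36 24 5c.
Inner input = (K'⊕ipad) ∥ m = 5c 4e 36 ∥ 6f f1 e0 f8.
Inner hash: sum = 92+78+54+111+241+224+248 = 1048 → 04 18.
Outer input = (K'⊕opad) ∥ inner = 36 24 5c ∥ 04 18.
Outer hash (tag): sum = 54+36+92+4+24 = 210 → 00 d2.

00d2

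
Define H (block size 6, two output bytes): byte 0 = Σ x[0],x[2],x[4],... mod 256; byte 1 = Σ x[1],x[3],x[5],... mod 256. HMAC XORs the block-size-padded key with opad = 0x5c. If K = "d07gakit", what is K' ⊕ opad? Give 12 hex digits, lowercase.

Key "d07gakit" = 64 30 37 67 61 6b 69 74 is 8 bytes > B = 6, so hash it first: H(key) = 65 76, then zero-pad to 6 bytes: K' = 65 76 00 00 00 00.
XOR each byte with 0x5c: 65⊕5c=39, 76⊕5c=2a, 00⊕5c=5c, 00⊕5c=5c, 00⊕5c=5c, 00⊕5c=5c.

392a5c5c5c5c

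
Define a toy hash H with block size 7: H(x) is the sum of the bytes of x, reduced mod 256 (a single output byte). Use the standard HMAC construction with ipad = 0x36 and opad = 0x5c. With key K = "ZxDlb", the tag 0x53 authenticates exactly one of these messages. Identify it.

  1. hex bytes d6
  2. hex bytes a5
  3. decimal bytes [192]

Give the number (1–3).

2

Key "ZxDlb" = 5a 78 44 6c 62 is 5 bytes ≤ B = 7; zero-pad to 7 bytes: K' = 5a 78 44 6c 62 00 00.
K' ⊕ ipad = 6c 4e 72 5a 54 36 36; K' ⊕ opad = 06 24 18 30 3e 5c 5c.
m1: inner = H(6c 4e 72 5a 54 36 36 d6) = 1c; tag = H(06 24 18 30 3e 5c 5c 1c) = 84
m2: inner = H(6c 4e 72 5a 54 36 36 a5) = eb; tag = H(06 24 18 30 3e 5c 5c eb) = 53 ← matches
m3: inner = H(6c 4e 72 5a 54 36 36 c0) = 06; tag = H(06 24 18 30 3e 5c 5c 06) = 6e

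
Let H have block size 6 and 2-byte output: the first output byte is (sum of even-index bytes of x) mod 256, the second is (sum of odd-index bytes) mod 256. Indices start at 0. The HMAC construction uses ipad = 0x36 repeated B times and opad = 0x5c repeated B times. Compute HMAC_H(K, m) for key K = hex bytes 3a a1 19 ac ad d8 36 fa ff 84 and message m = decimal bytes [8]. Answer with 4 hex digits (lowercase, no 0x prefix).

98b8

Key hex bytes 3a a1 19 ac ad d8 36 fa ff 84 is 10 bytes > B = 6, so hash it first: H(key) = 35 a3, then zero-pad to 6 bytes: K' = 35 a3 00 00 00 00.
K' ⊕ ipad = 03 95 36 36 36 36.  K' ⊕ opad = 69 ff 5c 5c 5c 5c.
Inner input = (K'⊕ipad) ∥ m = 03 95 36 36 36 36 ∥ 08.
Inner hash: even-index sum = 119 mod 256 = 119; odd-index sum = 257 mod 256 = 1 → 77 01.
Outer input = (K'⊕opad) ∥ inner = 69 ff 5c 5c 5c 5c ∥ 77 01.
Outer hash (tag): even-index sum = 408 mod 256 = 152; odd-index sum = 440 mod 256 = 184 → 98 b8.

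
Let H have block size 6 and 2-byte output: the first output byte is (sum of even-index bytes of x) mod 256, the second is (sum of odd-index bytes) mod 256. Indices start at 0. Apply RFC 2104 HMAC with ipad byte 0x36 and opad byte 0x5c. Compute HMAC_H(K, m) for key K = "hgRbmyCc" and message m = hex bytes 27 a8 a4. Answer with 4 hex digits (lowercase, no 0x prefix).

8158

Key "hgRbmyCc" = 68 67 52 62 6d 79 43 63 is 8 bytes > B = 6, so hash it first: H(key) = 6a a5, then zero-pad to 6 bytes: K' = 6a a5 00 00 00 00.
K' ⊕ ipad = 5c 93 36 36 36 36.  K' ⊕ opad = 36 f9 5c 5c 5c 5c.
Inner input = (K'⊕ipad) ∥ m = 5c 93 36 36 36 36 ∥ 27 a8 a4.
Inner hash: even-index sum = 403 mod 256 = 147; odd-index sum = 423 mod 256 = 167 → 93 a7.
Outer input = (K'⊕opad) ∥ inner = 36 f9 5c 5c 5c 5c ∥ 93 a7.
Outer hash (tag): even-index sum = 385 mod 256 = 129; odd-index sum = 600 mod 256 = 88 → 81 58.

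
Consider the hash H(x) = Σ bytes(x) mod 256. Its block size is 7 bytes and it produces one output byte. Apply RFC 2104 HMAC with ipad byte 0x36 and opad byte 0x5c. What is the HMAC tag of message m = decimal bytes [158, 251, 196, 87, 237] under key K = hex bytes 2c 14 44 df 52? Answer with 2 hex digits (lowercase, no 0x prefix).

21

Key hex bytes 2c 14 44 df 52 is 5 bytes ≤ B = 7; zero-pad to 7 bytes: K' = 2c 14 44 df 52 00 00.
K' ⊕ ipad = 1a 22 72 e9 64 36 36.  K' ⊕ opad = 70 48 18 83 0e 5c 5c.
Inner input = (K'⊕ipad) ∥ m = 1a 22 72 e9 64 36 36 ∥ 9e fb c4 57 ed.
Inner hash: sum = 26+34+114+233+100+54+54+158+251+196+87+237 = 1544; mod 256 = 8 → 08.
Outer input = (K'⊕opad) ∥ inner = 70 48 18 83 0e 5c 5c ∥ 08.
Outer hash (tag): sum = 112+72+24+131+14+92+92+8 = 545; mod 256 = 33 → 21.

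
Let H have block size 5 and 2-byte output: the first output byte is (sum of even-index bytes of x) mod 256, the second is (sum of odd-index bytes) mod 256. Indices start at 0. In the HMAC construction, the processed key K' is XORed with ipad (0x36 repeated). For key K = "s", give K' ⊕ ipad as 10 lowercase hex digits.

Key "s" = 73 is 1 byte ≤ B = 5; zero-pad to 5 bytes: K' = 73 00 00 00 00.
XOR each byte with 0x36: 73⊕36=45, 00⊕36=36, 00⊕36=36, 00⊕36=36, 00⊕36=36.

4536363636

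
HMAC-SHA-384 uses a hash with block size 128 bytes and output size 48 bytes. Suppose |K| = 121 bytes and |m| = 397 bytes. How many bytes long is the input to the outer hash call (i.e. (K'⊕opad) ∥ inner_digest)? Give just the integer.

176

Key is 121 ≤ 128 bytes, zero-padded: |K'| = 128.
Outer input = (K'⊕opad) ∥ H(inner) → 128 + 48 = 176 bytes.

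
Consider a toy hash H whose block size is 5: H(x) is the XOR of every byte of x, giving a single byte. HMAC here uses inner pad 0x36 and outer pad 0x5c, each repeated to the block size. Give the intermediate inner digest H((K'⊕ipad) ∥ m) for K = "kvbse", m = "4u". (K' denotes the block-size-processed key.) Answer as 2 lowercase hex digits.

1e

Key "kvbse" = 6b 76 62 73 65 is exactly B = 5 bytes: K' = 6b 76 62 73 65.
K' ⊕ ipad = 5d 40 54 45 53.
Inner input = 5d 40 54 45 53 ∥ 34 75.
Inner hash: XOR 5d⊕40⊕54⊕45⊕53⊕34⊕75 = 1e.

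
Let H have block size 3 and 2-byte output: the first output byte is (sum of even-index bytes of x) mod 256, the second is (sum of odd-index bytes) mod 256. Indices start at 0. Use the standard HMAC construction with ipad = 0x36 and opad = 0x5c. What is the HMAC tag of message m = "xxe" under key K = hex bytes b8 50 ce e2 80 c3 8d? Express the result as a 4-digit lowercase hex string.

Key hex bytes b8 50 ce e2 80 c3 8d is 7 bytes > B = 3, so hash it first: H(key) = 93 f5, then zero-pad to 3 bytes: K' = 93 f5 00.
K' ⊕ ipad = a5 c3 36.  K' ⊕ opad = cf a9 5c.
Inner input = (K'⊕ipad) ∥ m = a5 c3 36 ∥ 78 78 65.
Inner hash: even-index sum = 339 mod 256 = 83; odd-index sum = 416 mod 256 = 160 → 53 a0.
Outer input = (K'⊕opad) ∥ inner = cf a9 5c ∥ 53 a0.
Outer hash (tag): even-index sum = 459 mod 256 = 203; odd-index sum = 252 mod 256 = 252 → cb fc.

cbfc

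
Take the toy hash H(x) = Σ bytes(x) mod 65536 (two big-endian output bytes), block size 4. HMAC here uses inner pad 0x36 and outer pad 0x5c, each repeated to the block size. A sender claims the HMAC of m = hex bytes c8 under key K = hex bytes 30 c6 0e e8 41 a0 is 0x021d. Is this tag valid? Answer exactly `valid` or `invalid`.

Key hex bytes 30 c6 0e e8 41 a0 is 6 bytes > B = 4, so hash it first: H(key) = 02 cd, then zero-pad to 4 bytes: K' = 02 cd 00 00.
K' ⊕ ipad = 34 fb 36 36; K' ⊕ opad = 5e 91 5c 5c.
Inner hash: sum = 52+251+54+54+200 = 611 → 02 63.
Outer hash (recomputed tag): sum = 94+145+92+92+2+99 = 524 → 02 0c.
Recomputed tag = 020c; claimed = 021d → mismatch.

invalid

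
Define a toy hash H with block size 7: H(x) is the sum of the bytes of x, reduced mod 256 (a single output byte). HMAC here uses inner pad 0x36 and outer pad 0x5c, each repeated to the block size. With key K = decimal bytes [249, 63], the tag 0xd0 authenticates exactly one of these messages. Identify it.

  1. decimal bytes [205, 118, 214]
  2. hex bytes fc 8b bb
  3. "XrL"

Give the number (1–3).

Key decimal bytes [249, 63] = f9 3f is 2 bytes ≤ B = 7; zero-pad to 7 bytes: K' = f9 3f 00 00 00 00 00.
K' ⊕ ipad = cf 09 36 36 36 36 36; K' ⊕ opad = a5 63 5c 5c 5c 5c 5c.
m1: inner = H(cf 09 36 36 36 36 36 cd 76 d6) = ff; tag = H(a5 63 5c 5c 5c 5c 5c ff) = d3
m2: inner = H(cf 09 36 36 36 36 36 fc 8b bb) = 28; tag = H(a5 63 5c 5c 5c 5c 5c 28) = fc
m3: inner = H(cf 09 36 36 36 36 36 58 72 4c) = fc; tag = H(a5 63 5c 5c 5c 5c 5c fc) = d0 ← matches

3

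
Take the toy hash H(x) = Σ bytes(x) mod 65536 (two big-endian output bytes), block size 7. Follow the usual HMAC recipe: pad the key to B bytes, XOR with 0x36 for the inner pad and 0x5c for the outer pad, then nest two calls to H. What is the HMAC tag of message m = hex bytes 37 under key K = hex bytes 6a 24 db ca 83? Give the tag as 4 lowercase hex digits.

0414

Key hex bytes 6a 24 db ca 83 is 5 bytes ≤ B = 7; zero-pad to 7 bytes: K' = 6a 24 db ca 83 00 00.
K' ⊕ ipad = 5c 12 ed fc b5 36 36.  K' ⊕ opad = 36 78 87 96 df 5c 5c.
Inner input = (K'⊕ipad) ∥ m = 5c 12 ed fc b5 36 36 ∥ 37.
Inner hash: sum = 92+18+237+252+181+54+54+55 = 943 → 03 af.
Outer input = (K'⊕opad) ∥ inner = 36 78 87 96 df 5c 5c ∥ 03 af.
Outer hash (tag): sum = 54+120+135+150+223+92+92+3+175 = 1044 → 04 14.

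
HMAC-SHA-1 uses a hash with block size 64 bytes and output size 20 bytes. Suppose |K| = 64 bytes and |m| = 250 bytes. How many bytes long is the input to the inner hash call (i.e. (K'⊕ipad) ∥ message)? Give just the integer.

Key is 64 ≤ 64 bytes, zero-padded: |K'| = 64.
Inner input = (K'⊕ipad) ∥ m → 64 + 250 = 314 bytes.

314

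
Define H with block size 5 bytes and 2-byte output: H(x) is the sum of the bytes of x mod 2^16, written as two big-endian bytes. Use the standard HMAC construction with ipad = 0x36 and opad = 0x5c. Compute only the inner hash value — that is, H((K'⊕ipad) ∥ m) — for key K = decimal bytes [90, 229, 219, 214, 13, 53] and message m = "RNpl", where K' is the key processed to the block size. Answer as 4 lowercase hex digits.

0257

Key decimal bytes [90, 229, 219, 214, 13, 53] = 5a e5 db d6 0d 35 is 6 bytes > B = 5, so hash it first: H(key) = 03 32, then zero-pad to 5 bytes: K' = 03 32 00 00 00.
K' ⊕ ipad = 35 04 36 36 36.
Inner input = 35 04 36 36 36 ∥ 52 4e 70 6c.
Inner hash: sum = 53+4+54+54+54+82+78+112+108 = 599 → 02 57.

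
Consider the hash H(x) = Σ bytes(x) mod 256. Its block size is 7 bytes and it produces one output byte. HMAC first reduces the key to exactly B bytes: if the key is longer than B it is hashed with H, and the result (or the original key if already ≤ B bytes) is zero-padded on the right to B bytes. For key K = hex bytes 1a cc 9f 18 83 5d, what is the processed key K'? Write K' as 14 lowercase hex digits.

Key hex bytes 1a cc 9f 18 83 5d is 6 bytes ≤ B = 7; zero-pad to 7 bytes: K' = 1a cc 9f 18 83 5d 00.

1acc9f18835d00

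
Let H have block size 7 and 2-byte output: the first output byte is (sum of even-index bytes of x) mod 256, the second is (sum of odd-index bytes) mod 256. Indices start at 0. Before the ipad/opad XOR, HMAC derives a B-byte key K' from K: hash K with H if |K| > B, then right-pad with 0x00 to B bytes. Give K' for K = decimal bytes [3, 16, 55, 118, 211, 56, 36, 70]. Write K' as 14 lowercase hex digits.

|K| = 8 > B = 7, so first hash the key.
H(K): even-index sum = 305 mod 256 = 49; odd-index sum = 260 mod 256 = 4 → 31 04.
Zero-pad H(K) = 31 04 to 7 bytes: K' = 31 04 00 00 00 00 00.

31040000000000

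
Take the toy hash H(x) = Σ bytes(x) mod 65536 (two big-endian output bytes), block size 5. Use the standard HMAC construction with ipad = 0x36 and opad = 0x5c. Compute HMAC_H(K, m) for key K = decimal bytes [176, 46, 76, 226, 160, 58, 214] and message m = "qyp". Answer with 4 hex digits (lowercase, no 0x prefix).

Key decimal bytes [176, 46, 76, 226, 160, 58, 214] = b0 2e 4c e2 a0 3a d6 is 7 bytes > B = 5, so hash it first: H(key) = 03 bc, then zero-pad to 5 bytes: K' = 03 bc 00 00 00.
K' ⊕ ipad = 35 8a 36 36 36.  K' ⊕ opad = 5f e0 5c 5c 5c.
Inner input = (K'⊕ipad) ∥ m = 35 8a 36 36 36 ∥ 71 79 70.
Inner hash: sum = 53+138+54+54+54+113+121+112 = 699 → 02 bb.
Outer input = (K'⊕opad) ∥ inner = 5f e0 5c 5c 5c ∥ 02 bb.
Outer hash (tag): sum = 95+224+92+92+92+2+187 = 784 → 03 10.

0310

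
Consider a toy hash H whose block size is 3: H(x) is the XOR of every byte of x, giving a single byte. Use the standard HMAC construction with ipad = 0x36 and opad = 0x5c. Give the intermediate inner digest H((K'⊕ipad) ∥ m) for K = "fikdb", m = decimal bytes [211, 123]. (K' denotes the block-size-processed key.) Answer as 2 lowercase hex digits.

fc

Key "fikdb" = 66 69 6b 64 62 is 5 bytes > B = 3, so hash it first: H(key) = 62, then zero-pad to 3 bytes: K' = 62 00 00.
K' ⊕ ipad = 54 36 36.
Inner input = 54 36 36 ∥ d3 7b.
Inner hash: XOR 54⊕36⊕36⊕d3⊕7b = fc.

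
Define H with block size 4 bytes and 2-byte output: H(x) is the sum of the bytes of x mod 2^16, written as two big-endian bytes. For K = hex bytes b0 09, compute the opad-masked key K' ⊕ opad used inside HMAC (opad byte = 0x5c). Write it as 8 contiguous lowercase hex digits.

Key hex bytes b0 09 is 2 bytes ≤ B = 4; zero-pad to 4 bytes: K' = b0 09 00 00.
XOR each byte with 0x5c: b0⊕5c=ec, 09⊕5c=55, 00⊕5c=5c, 00⊕5c=5c.

ec555c5c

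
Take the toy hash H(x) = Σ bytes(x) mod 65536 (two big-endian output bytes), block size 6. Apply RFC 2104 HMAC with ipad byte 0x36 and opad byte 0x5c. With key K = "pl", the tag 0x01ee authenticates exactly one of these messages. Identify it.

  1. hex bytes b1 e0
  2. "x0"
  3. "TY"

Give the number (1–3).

2

Key "pl" = 70 6c is 2 bytes ≤ B = 6; zero-pad to 6 bytes: K' = 70 6c 00 00 00 00.
K' ⊕ ipad = 46 5a 36 36 36 36; K' ⊕ opad = 2c 30 5c 5c 5c 5c.
m1: inner = H(46 5a 36 36 36 36 b1 e0) = 03 09; tag = H(2c 30 5c 5c 5c 5c 03 09) = 01d8
m2: inner = H(46 5a 36 36 36 36 78 30) = 02 20; tag = H(2c 30 5c 5c 5c 5c 02 20) = 01ee ← matches
m3: inner = H(46 5a 36 36 36 36 54 59) = 02 25; tag = H(2c 30 5c 5c 5c 5c 02 25) = 01f3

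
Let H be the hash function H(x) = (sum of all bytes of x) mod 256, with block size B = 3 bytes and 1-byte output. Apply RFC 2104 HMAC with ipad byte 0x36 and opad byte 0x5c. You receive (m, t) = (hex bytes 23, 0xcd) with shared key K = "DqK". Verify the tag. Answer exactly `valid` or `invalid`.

Key "DqK" = 44 71 4b is exactly B = 3 bytes: K' = 44 71 4b.
K' ⊕ ipad = 72 47 7d; K' ⊕ opad = 18 2d 17.
Inner hash: sum = 114+71+125+35 = 345; mod 256 = 89 → 59.
Outer hash (recomputed tag): sum = 24+45+23+89 = 181 → b5.
Recomputed tag = b5; claimed = cd → mismatch.

invalid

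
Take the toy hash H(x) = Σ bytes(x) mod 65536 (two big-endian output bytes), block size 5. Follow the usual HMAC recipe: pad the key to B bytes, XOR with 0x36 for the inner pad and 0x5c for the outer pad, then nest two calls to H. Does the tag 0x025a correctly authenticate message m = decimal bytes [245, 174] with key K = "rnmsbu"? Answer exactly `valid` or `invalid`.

Key "rnmsbu" = 72 6e 6d 73 62 75 is 6 bytes > B = 5, so hash it first: H(key) = 02 97, then zero-pad to 5 bytes: K' = 02 97 00 00 00.
K' ⊕ ipad = 34 a1 36 36 36; K' ⊕ opad = 5e cb 5c 5c 5c.
Inner hash: sum = 52+161+54+54+54+245+174 = 794 → 03 1a.
Outer hash (recomputed tag): sum = 94+203+92+92+92+3+26 = 602 → 02 5a.
Recomputed tag = 025a; claimed = 025a → match.

valid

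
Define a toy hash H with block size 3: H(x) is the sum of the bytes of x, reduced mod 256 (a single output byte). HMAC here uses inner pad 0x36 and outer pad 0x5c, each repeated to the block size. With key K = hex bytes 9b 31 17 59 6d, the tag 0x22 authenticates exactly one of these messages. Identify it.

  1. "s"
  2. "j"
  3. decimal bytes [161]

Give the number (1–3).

2

Key hex bytes 9b 31 17 59 6d is 5 bytes > B = 3, so hash it first: H(key) = a9, then zero-pad to 3 bytes: K' = a9 00 00.
K' ⊕ ipad = 9f 36 36; K' ⊕ opad = f5 5c 5c.
m1: inner = H(9f 36 36 73) = 7e; tag = H(f5 5c 5c 7e) = 2b
m2: inner = H(9f 36 36 6a) = 75; tag = H(f5 5c 5c 75) = 22 ← matches
m3: inner = H(9f 36 36 a1) = ac; tag = H(f5 5c 5c ac) = 59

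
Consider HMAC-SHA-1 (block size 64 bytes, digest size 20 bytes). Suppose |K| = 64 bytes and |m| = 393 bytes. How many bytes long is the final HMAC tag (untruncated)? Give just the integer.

The tag is one SHA-1 digest: 20 bytes.

20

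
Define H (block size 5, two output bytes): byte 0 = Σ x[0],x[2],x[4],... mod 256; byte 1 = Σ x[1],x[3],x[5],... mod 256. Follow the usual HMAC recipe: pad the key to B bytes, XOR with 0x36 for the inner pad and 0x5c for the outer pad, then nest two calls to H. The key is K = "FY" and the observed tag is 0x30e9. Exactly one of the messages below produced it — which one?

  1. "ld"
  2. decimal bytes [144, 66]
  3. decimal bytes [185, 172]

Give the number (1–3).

Key "FY" = 46 59 is 2 bytes ≤ B = 5; zero-pad to 5 bytes: K' = 46 59 00 00 00.
K' ⊕ ipad = 70 6f 36 36 36; K' ⊕ opad = 1a 05 5c 5c 5c.
m1: inner = H(70 6f 36 36 36 6c 64) = 40 11; tag = H(1a 05 5c 5c 5c 40 11) = e3a1
m2: inner = H(70 6f 36 36 36 90 42) = 1e 35; tag = H(1a 05 5c 5c 5c 1e 35) = 077f
m3: inner = H(70 6f 36 36 36 b9 ac) = 88 5e; tag = H(1a 05 5c 5c 5c 88 5e) = 30e9 ← matches

3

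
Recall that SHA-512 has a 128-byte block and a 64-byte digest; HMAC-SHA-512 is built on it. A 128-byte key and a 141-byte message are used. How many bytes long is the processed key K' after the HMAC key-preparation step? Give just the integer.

128

Key is 128 ≤ 128 bytes, zero-padded: |K'| = 128.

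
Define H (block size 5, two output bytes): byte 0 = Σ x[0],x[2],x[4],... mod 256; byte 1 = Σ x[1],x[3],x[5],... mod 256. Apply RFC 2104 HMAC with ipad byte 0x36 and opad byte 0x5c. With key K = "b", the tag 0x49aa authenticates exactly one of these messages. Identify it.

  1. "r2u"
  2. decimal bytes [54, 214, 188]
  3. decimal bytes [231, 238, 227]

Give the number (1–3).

Key "b" = 62 is 1 byte ≤ B = 5; zero-pad to 5 bytes: K' = 62 00 00 00 00.
K' ⊕ ipad = 54 36 36 36 36; K' ⊕ opad = 3e 5c 5c 5c 5c.
m1: inner = H(54 36 36 36 36 72 32 75) = f2 53; tag = H(3e 5c 5c 5c 5c f2 53) = 49aa ← matches
m2: inner = H(54 36 36 36 36 36 d6 bc) = 96 5e; tag = H(3e 5c 5c 5c 5c 96 5e) = 544e
m3: inner = H(54 36 36 36 36 e7 ee e3) = ae 36; tag = H(3e 5c 5c 5c 5c ae 36) = 2c66

1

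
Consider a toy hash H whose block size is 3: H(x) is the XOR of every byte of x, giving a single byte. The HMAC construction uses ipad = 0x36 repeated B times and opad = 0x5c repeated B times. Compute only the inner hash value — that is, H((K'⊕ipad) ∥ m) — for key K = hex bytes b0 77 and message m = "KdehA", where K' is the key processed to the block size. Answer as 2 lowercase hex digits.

Key hex bytes b0 77 is 2 bytes ≤ B = 3; zero-pad to 3 bytes: K' = b0 77 00.
K' ⊕ ipad = 86 41 36.
Inner input = 86 41 36 ∥ 4b 64 65 68 41.
Inner hash: XOR 86⊕41⊕36⊕4b⊕64⊕65⊕68⊕41 = 92.

92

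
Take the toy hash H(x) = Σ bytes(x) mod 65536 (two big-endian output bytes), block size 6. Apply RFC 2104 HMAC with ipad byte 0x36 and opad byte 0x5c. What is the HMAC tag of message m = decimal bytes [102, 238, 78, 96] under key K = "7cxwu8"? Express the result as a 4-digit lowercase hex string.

Key "7cxwu8" = 37 63 78 77 75 38 is exactly B = 6 bytes: K' = 37 63 78 77 75 38.
K' ⊕ ipad = 01 55 4e 41 43 0e.  K' ⊕ opad = 6b 3f 24 2b 29 64.
Inner input = (K'⊕ipad) ∥ m = 01 55 4e 41 43 0e ∥ 66 ee 4e 60.
Inner hash: sum = 1+85+78+65+67+14+102+238+78+96 = 824 → 03 38.
Outer input = (K'⊕opad) ∥ inner = 6b 3f 24 2b 29 64 ∥ 03 38.
Outer hash (tag): sum = 107+63+36+43+41+100+3+56 = 449 → 01 c1.

01c1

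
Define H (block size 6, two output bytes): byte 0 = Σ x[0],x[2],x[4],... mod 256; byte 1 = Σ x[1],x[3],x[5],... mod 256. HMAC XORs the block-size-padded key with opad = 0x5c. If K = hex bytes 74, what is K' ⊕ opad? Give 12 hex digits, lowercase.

285c5c5c5c5c

Key hex bytes 74 is 1 byte ≤ B = 6; zero-pad to 6 bytes: K' = 74 00 00 00 00 00.
XOR each byte with 0x5c: 74⊕5c=28, 00⊕5c=5c, 00⊕5c=5c, 00⊕5c=5c, 00⊕5c=5c, 00⊕5c=5c.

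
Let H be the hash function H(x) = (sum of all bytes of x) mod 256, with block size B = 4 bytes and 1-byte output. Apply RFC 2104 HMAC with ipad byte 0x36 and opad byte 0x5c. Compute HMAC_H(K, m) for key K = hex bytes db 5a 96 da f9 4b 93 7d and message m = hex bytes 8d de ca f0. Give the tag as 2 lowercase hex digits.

4f

Key hex bytes db 5a 96 da f9 4b 93 7d is 8 bytes > B = 4, so hash it first: H(key) = f9, then zero-pad to 4 bytes: K' = f9 00 00 00.
K' ⊕ ipad = cf 36 36 36.  K' ⊕ opad = a5 5c 5c 5c.
Inner input = (K'⊕ipad) ∥ m = cf 36 36 36 ∥ 8d de ca f0.
Inner hash: sum = 207+54+54+54+141+222+202+240 = 1174; mod 256 = 150 → 96.
Outer input = (K'⊕opad) ∥ inner = a5 5c 5c 5c ∥ 96.
Outer hash (tag): sum = 165+92+92+92+150 = 591; mod 256 = 79 → 4f.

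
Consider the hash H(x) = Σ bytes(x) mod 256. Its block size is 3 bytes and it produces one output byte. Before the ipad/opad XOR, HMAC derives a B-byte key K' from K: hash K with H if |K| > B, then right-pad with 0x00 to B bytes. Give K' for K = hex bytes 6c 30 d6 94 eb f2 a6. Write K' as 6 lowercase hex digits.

890000

|K| = 7 > B = 3, so first hash the key.
H(K): sum = 108+48+214+148+235+242+166 = 1161; mod 256 = 137 → 89.
Zero-pad H(K) = 89 to 3 bytes: K' = 89 00 00.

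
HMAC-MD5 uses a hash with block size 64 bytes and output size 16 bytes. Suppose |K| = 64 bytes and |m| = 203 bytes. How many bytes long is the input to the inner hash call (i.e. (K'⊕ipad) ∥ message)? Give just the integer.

267

Key is 64 ≤ 64 bytes, zero-padded: |K'| = 64.
Inner input = (K'⊕ipad) ∥ m → 64 + 203 = 267 bytes.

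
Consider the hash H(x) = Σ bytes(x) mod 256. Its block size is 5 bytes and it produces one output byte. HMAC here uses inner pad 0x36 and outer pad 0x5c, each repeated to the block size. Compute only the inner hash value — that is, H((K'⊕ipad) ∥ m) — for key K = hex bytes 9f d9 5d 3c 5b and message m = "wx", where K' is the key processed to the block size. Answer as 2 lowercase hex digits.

69

Key hex bytes 9f d9 5d 3c 5b is exactly B = 5 bytes: K' = 9f d9 5d 3c 5b.
K' ⊕ ipad = a9 ef 6b 0a 6d.
Inner input = a9 ef 6b 0a 6d ∥ 77 78.
Inner hash: sum = 169+239+107+10+109+119+120 = 873; mod 256 = 105 → 69.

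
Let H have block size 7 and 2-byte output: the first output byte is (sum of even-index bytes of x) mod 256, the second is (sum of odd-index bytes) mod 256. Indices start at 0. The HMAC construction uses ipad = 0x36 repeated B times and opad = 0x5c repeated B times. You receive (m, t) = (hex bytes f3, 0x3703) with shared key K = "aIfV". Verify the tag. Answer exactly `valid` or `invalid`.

invalid

Key "aIfV" = 61 49 66 56 is 4 bytes ≤ B = 7; zero-pad to 7 bytes: K' = 61 49 66 56 00 00 00.
K' ⊕ ipad = 57 7f 50 60 36 36 36; K' ⊕ opad = 3d 15 3a 0a 5c 5c 5c.
Inner hash: even-index sum = 275 mod 256 = 19; odd-index sum = 520 mod 256 = 8 → 13 08.
Outer hash (recomputed tag): even-index sum = 311 mod 256 = 55; odd-index sum = 142 mod 256 = 142 → 37 8e.
Recomputed tag = 378e; claimed = 3703 → mismatch.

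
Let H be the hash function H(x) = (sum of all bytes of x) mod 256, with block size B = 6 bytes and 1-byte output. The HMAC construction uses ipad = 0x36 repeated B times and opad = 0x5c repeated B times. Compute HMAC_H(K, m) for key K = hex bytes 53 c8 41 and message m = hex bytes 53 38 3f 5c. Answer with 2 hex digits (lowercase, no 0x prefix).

Key hex bytes 53 c8 41 is 3 bytes ≤ B = 6; zero-pad to 6 bytes: K' = 53 c8 41 00 00 00.
K' ⊕ ipad = 65 fe 77 36 36 36.  K' ⊕ opad = 0f 94 1d 5c 5c 5c.
Inner input = (K'⊕ipad) ∥ m = 65 fe 77 36 36 36 ∥ 53 38 3f 5c.
Inner hash: sum = 101+254+119+54+54+54+83+56+63+92 = 930; mod 256 = 162 → a2.
Outer input = (K'⊕opad) ∥ inner = 0f 94 1d 5c 5c 5c ∥ a2.
Outer hash (tag): sum = 15+148+29+92+92+92+162 = 630; mod 256 = 118 → 76.

76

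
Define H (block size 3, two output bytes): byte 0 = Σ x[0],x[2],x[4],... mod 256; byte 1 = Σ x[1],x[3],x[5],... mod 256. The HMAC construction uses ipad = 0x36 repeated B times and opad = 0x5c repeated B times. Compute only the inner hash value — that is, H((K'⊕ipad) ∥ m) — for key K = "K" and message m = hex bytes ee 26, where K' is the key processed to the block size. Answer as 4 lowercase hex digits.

Key "K" = 4b is 1 byte ≤ B = 3; zero-pad to 3 bytes: K' = 4b 00 00.
K' ⊕ ipad = 7d 36 36.
Inner input = 7d 36 36 ∥ ee 26.
Inner hash: even-index sum = 217 mod 256 = 217; odd-index sum = 292 mod 256 = 36 → d9 24.

d924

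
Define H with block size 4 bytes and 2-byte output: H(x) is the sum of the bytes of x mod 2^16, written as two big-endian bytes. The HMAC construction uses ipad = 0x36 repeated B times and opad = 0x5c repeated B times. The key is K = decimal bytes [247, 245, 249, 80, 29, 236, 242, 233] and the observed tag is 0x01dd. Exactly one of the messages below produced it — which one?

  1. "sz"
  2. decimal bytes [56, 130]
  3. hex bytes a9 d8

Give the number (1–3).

2

Key decimal bytes [247, 245, 249, 80, 29, 236, 242, 233] = f7 f5 f9 50 1d ec f2 e9 is 8 bytes > B = 4, so hash it first: H(key) = 06 19, then zero-pad to 4 bytes: K' = 06 19 00 00.
K' ⊕ ipad = 30 2f 36 36; K' ⊕ opad = 5a 45 5c 5c.
m1: inner = H(30 2f 36 36 73 7a) = 01 b8; tag = H(5a 45 5c 5c 01 b8) = 0210
m2: inner = H(30 2f 36 36 38 82) = 01 85; tag = H(5a 45 5c 5c 01 85) = 01dd ← matches
m3: inner = H(30 2f 36 36 a9 d8) = 02 4c; tag = H(5a 45 5c 5c 02 4c) = 01a5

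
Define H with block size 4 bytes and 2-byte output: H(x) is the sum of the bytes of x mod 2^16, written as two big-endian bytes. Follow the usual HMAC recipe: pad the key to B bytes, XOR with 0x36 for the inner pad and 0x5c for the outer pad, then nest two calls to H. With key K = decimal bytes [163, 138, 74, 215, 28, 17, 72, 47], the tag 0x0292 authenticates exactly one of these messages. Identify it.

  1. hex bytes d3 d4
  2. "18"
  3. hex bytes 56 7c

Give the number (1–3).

Key decimal bytes [163, 138, 74, 215, 28, 17, 72, 47] = a3 8a 4a d7 1c 11 48 2f is 8 bytes > B = 4, so hash it first: H(key) = 02 f2, then zero-pad to 4 bytes: K' = 02 f2 00 00.
K' ⊕ ipad = 34 c4 36 36; K' ⊕ opad = 5e ae 5c 5c.
m1: inner = H(34 c4 36 36 d3 d4) = 03 0b; tag = H(5e ae 5c 5c 03 0b) = 01d2
m2: inner = H(34 c4 36 36 31 38) = 01 cd; tag = H(5e ae 5c 5c 01 cd) = 0292 ← matches
m3: inner = H(34 c4 36 36 56 7c) = 02 36; tag = H(5e ae 5c 5c 02 36) = 01fc

2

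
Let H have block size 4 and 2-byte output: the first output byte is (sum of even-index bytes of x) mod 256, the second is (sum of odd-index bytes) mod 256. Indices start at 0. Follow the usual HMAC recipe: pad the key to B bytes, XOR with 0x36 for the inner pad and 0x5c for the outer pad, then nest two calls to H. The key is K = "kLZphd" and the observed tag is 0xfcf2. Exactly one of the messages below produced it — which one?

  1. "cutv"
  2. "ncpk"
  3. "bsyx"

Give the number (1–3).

2

Key "kLZphd" = 6b 4c 5a 70 68 64 is 6 bytes > B = 4, so hash it first: H(key) = 2d 20, then zero-pad to 4 bytes: K' = 2d 20 00 00.
K' ⊕ ipad = 1b 16 36 36; K' ⊕ opad = 71 7c 5c 5c.
m1: inner = H(1b 16 36 36 63 75 74 76) = 28 37; tag = H(71 7c 5c 5c 28 37) = f50f
m2: inner = H(1b 16 36 36 6e 63 70 6b) = 2f 1a; tag = H(71 7c 5c 5c 2f 1a) = fcf2 ← matches
m3: inner = H(1b 16 36 36 62 73 79 78) = 2c 37; tag = H(71 7c 5c 5c 2c 37) = f90f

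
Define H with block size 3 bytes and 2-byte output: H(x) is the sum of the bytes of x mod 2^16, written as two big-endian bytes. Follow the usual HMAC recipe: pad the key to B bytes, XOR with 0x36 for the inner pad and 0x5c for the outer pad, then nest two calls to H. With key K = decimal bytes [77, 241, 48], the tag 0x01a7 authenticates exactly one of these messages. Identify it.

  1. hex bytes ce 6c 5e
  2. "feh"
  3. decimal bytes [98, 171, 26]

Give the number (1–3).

2

Key decimal bytes [77, 241, 48] = 4d f1 30 is exactly B = 3 bytes: K' = 4d f1 30.
K' ⊕ ipad = 7b c7 06; K' ⊕ opad = 11 ad 6c.
m1: inner = H(7b c7 06 ce 6c 5e) = 02 e0; tag = H(11 ad 6c 02 e0) = 020c
m2: inner = H(7b c7 06 66 65 68) = 02 7b; tag = H(11 ad 6c 02 7b) = 01a7 ← matches
m3: inner = H(7b c7 06 62 ab 1a) = 02 6f; tag = H(11 ad 6c 02 6f) = 019b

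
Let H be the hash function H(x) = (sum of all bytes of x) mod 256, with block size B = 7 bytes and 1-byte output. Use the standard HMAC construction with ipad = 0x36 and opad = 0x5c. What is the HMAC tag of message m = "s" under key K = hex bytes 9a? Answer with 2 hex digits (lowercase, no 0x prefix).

51

Key hex bytes 9a is 1 byte ≤ B = 7; zero-pad to 7 bytes: K' = 9a 00 00 00 00 00 00.
K' ⊕ ipad = ac 36 36 36 36 36 36.  K' ⊕ opad = c6 5c 5c 5c 5c 5c 5c.
Inner input = (K'⊕ipad) ∥ m = ac 36 36 36 36 36 36 ∥ 73.
Inner hash: sum = 172+54+54+54+54+54+54+115 = 611; mod 256 = 99 → 63.
Outer input = (K'⊕opad) ∥ inner = c6 5c 5c 5c 5c 5c 5c ∥ 63.
Outer hash (tag): sum = 198+92+92+92+92+92+92+99 = 849; mod 256 = 81 → 51.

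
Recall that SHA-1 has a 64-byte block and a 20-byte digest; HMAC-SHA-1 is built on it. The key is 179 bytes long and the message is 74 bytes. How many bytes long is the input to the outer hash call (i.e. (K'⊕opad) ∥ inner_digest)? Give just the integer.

84

Key is 179 > 64 bytes, so it is hashed to 20 bytes then zero-padded to 64: |K'| = 64.
Outer input = (K'⊕opad) ∥ H(inner) → 64 + 20 = 84 bytes.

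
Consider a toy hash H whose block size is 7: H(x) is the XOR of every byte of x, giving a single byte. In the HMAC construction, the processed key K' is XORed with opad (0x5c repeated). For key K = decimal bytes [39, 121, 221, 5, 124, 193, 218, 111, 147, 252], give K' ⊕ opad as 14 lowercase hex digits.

bd5c5c5c5c5c5c

Key decimal bytes [39, 121, 221, 5, 124, 193, 218, 111, 147, 252] = 27 79 dd 05 7c c1 da 6f 93 fc is 10 bytes > B = 7, so hash it first: H(key) = e1, then zero-pad to 7 bytes: K' = e1 00 00 00 00 00 00.
XOR each byte with 0x5c: e1⊕5c=bd, 00⊕5c=5c, 00⊕5c=5c, 00⊕5c=5c, 00⊕5c=5c, 00⊕5c=5c, 00⊕5c=5c.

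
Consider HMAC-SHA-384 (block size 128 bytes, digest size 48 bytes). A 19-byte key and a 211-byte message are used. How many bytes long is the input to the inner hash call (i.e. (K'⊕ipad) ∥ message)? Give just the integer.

Key is 19 ≤ 128 bytes, zero-padded: |K'| = 128.
Inner input = (K'⊕ipad) ∥ m → 128 + 211 = 339 bytes.

339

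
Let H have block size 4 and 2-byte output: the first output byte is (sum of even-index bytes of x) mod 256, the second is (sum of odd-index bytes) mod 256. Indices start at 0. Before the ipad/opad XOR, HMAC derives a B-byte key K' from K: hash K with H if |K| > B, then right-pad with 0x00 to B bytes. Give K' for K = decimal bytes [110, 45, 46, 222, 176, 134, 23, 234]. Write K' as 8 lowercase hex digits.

637b0000

|K| = 8 > B = 4, so first hash the key.
H(K): even-index sum = 355 mod 256 = 99; odd-index sum = 635 mod 256 = 123 → 63 7b.
Zero-pad H(K) = 63 7b to 4 bytes: K' = 63 7b 00 00.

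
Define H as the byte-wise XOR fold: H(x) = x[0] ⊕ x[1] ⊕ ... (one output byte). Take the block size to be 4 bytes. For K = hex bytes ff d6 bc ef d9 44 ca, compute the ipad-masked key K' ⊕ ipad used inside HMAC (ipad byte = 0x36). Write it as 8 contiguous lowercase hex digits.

Key hex bytes ff d6 bc ef d9 44 ca is 7 bytes > B = 4, so hash it first: H(key) = 2d, then zero-pad to 4 bytes: K' = 2d 00 00 00.
XOR each byte with 0x36: 2d⊕36=1b, 00⊕36=36, 00⊕36=36, 00⊕36=36.

1b363636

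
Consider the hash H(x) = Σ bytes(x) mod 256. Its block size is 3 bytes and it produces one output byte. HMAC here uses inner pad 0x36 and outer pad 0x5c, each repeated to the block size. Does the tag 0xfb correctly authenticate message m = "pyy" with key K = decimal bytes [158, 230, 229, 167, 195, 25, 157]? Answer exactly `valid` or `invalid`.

invalid

Key decimal bytes [158, 230, 229, 167, 195, 25, 157] = 9e e6 e5 a7 c3 19 9d is 7 bytes > B = 3, so hash it first: H(key) = 89, then zero-pad to 3 bytes: K' = 89 00 00.
K' ⊕ ipad = bf 36 36; K' ⊕ opad = d5 5c 5c.
Inner hash: sum = 191+54+54+112+121+121 = 653; mod 256 = 141 → 8d.
Outer hash (recomputed tag): sum = 213+92+92+141 = 538; mod 256 = 26 → 1a.
Recomputed tag = 1a; claimed = fb → mismatch.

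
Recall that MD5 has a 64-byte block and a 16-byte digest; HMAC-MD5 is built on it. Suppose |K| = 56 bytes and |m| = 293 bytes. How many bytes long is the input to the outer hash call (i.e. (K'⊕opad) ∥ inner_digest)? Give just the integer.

80

Key is 56 ≤ 64 bytes, zero-padded: |K'| = 64.
Outer input = (K'⊕opad) ∥ H(inner) → 64 + 16 = 80 bytes.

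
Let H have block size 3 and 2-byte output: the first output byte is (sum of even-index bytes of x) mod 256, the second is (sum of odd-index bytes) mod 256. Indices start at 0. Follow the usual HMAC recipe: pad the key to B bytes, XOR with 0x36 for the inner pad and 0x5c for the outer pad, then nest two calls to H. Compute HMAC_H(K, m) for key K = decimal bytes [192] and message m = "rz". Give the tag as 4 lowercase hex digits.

a002

Key decimal bytes [192] = c0 is 1 byte ≤ B = 3; zero-pad to 3 bytes: K' = c0 00 00.
K' ⊕ ipad = f6 36 36.  K' ⊕ opad = 9c 5c 5c.
Inner input = (K'⊕ipad) ∥ m = f6 36 36 ∥ 72 7a.
Inner hash: even-index sum = 422 mod 256 = 166; odd-index sum = 168 mod 256 = 168 → a6 a8.
Outer input = (K'⊕opad) ∥ inner = 9c 5c 5c ∥ a6 a8.
Outer hash (tag): even-index sum = 416 mod 256 = 160; odd-index sum = 258 mod 256 = 2 → a0 02.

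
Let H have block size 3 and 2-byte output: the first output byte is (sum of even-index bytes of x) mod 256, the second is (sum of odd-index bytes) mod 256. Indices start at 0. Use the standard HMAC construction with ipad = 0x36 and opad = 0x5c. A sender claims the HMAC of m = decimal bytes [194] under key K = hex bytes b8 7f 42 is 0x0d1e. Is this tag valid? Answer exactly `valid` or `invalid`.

invalid

Key hex bytes b8 7f 42 is exactly B = 3 bytes: K' = b8 7f 42.
K' ⊕ ipad = 8e 49 74; K' ⊕ opad = e4 23 1e.
Inner hash: even-index sum = 258 mod 256 = 2; odd-index sum = 267 mod 256 = 11 → 02 0b.
Outer hash (recomputed tag): even-index sum = 269 mod 256 = 13; odd-index sum = 37 mod 256 = 37 → 0d 25.
Recomputed tag = 0d25; claimed = 0d1e → mismatch.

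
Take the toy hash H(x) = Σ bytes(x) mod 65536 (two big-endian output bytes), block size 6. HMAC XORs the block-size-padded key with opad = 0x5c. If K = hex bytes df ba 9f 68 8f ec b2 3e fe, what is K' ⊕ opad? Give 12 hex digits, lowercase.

Key hex bytes df ba 9f 68 8f ec b2 3e fe is 9 bytes > B = 6, so hash it first: H(key) = 06 09, then zero-pad to 6 bytes: K' = 06 09 00 00 00 00.
XOR each byte with 0x5c: 06⊕5c=5a, 09⊕5c=55, 00⊕5c=5c, 00⊕5c=5c, 00⊕5c=5c, 00⊕5c=5c.

5a555c5c5c5c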